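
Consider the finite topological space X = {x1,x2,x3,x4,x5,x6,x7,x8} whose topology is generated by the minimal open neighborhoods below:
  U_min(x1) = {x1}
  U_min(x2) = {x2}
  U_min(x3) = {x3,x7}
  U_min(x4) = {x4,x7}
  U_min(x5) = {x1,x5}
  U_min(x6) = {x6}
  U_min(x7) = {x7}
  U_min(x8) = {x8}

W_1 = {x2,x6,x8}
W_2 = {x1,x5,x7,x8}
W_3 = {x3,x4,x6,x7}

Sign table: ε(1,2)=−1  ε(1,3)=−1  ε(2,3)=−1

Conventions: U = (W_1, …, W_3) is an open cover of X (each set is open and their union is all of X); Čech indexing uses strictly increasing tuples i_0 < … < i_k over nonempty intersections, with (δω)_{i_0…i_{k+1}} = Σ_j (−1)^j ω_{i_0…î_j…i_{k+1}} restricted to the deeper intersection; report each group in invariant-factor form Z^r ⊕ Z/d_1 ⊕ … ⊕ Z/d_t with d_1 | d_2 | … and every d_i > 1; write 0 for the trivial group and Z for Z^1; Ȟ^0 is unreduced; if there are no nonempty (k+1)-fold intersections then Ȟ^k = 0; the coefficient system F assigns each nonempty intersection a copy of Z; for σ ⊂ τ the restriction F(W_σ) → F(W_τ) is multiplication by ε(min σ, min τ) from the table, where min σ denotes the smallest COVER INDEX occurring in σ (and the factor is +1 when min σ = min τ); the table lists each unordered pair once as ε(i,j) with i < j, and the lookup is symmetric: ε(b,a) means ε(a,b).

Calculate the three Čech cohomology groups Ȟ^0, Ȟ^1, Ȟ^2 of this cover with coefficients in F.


Ȟ^0 = 0,  Ȟ^1 = Z/2,  Ȟ^2 = 0

nonempty intersections:
  W12={x8} W13={x6} W23={x7}
C dims 3,3; δ0: rk 3, SNF 1^2·2
Ȟ^0: (3−3)−0=0 ⇒ 0
Ȟ^1: (3−0)−3=0 plus torsion [2] ⇒ Z/2
Ȟ^2: (0−0)−0=0 ⇒ 0


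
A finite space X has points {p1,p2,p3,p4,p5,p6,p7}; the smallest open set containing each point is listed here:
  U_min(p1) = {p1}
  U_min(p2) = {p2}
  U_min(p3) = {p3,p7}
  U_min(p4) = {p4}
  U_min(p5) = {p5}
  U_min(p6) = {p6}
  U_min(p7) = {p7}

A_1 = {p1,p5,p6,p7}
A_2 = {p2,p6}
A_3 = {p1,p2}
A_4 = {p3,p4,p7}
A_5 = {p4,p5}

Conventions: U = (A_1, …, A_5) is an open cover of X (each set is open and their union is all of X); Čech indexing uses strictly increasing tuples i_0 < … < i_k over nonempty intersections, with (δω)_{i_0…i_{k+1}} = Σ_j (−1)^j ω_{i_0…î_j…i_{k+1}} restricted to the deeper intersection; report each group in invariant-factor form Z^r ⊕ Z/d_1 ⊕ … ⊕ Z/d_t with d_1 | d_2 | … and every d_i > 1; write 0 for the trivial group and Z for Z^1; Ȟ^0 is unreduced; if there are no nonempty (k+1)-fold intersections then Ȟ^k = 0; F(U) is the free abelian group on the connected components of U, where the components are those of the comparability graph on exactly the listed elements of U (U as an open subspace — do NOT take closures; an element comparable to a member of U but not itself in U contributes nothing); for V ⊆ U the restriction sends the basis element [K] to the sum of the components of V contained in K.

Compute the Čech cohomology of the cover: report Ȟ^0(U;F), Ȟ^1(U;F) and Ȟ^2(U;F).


nerve of the cover:
  A12={p6} A13={p1} A14={p7} A15={p5} A23={p2} A45={p4}
components per intersection:
  A1: {p1} {p5} {p6} {p7}
  A2: {p2} {p6}
  A3: {p1} {p2}
  A4: {p3,p7} {p4}
  A5: {p4} {p5}
  A12: {p6}
  A13: {p1}
  A14: {p7}
  A15: {p5}
  A23: {p2}
  A45: {p4}
C dims 12,6; δ0: rk 6, SNF 1^6
Ȟ^0 = (12 − 6) − 0 = 6, so Ȟ^0 ≅ Z^6
Ȟ^1 = (6 − 0) − 6 = 0, so Ȟ^1 ≅ 0
Ȟ^2 = (0 − 0) − 0 = 0, so Ȟ^2 ≅ 0

Ȟ^0 = Z^6, Ȟ^1 = 0 and Ȟ^2 = 0


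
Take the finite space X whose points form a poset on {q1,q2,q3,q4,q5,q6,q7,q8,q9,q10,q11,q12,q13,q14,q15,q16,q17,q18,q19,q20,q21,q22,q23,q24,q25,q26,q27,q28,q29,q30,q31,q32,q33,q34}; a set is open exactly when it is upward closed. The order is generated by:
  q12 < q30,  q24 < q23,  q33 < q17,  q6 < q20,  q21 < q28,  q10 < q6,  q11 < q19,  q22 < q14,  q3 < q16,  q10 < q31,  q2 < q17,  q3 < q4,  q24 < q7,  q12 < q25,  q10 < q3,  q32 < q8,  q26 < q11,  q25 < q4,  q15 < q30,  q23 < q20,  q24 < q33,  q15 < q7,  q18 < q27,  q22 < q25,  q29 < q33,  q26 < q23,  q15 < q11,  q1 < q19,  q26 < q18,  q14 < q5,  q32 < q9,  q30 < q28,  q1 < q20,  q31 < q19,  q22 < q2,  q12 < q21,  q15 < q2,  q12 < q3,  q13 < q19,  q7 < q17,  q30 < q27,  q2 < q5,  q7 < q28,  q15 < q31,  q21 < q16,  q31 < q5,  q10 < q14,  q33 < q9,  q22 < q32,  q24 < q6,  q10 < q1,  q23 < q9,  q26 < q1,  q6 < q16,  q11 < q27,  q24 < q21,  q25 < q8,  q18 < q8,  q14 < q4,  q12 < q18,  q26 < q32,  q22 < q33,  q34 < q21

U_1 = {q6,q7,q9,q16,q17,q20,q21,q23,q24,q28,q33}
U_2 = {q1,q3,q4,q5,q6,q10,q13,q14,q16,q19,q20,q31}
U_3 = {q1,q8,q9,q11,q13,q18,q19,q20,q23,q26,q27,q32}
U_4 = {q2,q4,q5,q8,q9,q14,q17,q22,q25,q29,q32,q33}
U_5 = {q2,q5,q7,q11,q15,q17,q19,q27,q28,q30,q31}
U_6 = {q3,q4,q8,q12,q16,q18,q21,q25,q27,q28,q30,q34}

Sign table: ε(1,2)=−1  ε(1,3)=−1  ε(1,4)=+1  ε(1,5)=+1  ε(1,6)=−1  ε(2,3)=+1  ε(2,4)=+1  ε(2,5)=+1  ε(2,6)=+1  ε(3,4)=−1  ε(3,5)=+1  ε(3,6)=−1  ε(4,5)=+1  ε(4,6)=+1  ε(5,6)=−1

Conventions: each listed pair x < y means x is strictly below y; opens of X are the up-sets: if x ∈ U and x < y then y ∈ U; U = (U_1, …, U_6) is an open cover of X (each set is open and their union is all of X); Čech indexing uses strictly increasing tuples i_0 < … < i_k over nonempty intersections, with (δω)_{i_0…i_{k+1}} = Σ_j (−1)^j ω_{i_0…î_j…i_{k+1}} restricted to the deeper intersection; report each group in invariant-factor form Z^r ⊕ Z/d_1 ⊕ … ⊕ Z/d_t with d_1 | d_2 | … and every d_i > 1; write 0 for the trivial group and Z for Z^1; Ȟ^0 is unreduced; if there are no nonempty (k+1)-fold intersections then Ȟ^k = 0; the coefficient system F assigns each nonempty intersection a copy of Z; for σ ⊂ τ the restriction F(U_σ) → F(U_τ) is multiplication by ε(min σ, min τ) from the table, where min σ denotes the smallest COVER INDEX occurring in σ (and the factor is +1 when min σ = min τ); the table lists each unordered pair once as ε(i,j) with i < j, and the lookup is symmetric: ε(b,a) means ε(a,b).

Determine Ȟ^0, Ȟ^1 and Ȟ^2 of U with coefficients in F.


Ȟ^0(U;F) ≅ 0,  Ȟ^1(U;F) ≅ Z/2,  Ȟ^2(U;F) ≅ Z

nerve of the cover:
  U12={q6,q16,q20} U13={q9,q20,q23} U14={q9,q17,q33} U15={q7,q17,q28} U16={q16,q21,q28} U23={q1,q13,q19,q20} U24={q4,q5,q14} U25={q5,q19,q31} U26={q3,q4,q16} U34={q8,q9,q32} U35={q11,q19,q27} U36={q8,q18,q27} U45={q2,q5,q17} U46={q4,q8,q25} U56={q27,q28,q30}
  U123={q20} U126={q16} U134={q9} U145={q17} U156={q28} U235={q19} U245={q5} U246={q4} U346={q8} U356={q27}
C dims 6,15,10; δ0: rk 6, SNF 1^5·2; δ1: rk 9, SNF 1^9
Ȟ^0 = (6 − 6) − 0 = 0, so Ȟ^0 ≅ 0
Ȟ^1 = (15 − 9) − 6 = 0 plus torsion [2], so Ȟ^1 ≅ Z/2
Ȟ^2 = (10 − 0) − 9 = 1, so Ȟ^2 ≅ Z


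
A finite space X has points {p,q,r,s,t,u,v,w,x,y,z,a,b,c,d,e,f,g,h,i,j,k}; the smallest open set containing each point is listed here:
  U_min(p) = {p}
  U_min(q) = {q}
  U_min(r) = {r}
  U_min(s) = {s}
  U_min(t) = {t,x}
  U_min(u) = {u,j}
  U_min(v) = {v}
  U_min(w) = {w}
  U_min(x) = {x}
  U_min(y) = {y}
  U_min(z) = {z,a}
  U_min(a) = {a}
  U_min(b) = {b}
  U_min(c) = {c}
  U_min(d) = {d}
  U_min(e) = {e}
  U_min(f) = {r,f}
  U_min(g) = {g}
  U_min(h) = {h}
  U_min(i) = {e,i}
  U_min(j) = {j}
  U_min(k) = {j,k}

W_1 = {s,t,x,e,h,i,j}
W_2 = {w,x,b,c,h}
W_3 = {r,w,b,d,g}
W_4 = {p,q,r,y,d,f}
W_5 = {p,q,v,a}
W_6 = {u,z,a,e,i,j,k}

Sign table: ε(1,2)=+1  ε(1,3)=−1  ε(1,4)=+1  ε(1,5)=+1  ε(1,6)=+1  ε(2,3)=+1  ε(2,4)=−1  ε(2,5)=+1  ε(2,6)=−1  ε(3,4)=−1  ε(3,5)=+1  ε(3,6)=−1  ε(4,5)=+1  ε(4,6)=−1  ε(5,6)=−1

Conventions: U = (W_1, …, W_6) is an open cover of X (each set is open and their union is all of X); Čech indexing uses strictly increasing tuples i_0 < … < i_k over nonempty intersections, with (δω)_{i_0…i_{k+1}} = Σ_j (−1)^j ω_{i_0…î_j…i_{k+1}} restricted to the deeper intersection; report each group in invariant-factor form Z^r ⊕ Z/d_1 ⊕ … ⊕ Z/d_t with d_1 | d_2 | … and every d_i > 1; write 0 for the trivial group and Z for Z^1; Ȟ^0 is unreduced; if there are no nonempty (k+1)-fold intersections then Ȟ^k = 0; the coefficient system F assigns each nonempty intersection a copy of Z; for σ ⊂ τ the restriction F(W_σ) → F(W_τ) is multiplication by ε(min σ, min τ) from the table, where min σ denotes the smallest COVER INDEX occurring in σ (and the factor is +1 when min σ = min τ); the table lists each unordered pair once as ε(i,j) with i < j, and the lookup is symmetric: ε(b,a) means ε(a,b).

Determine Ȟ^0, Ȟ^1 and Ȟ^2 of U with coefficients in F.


Ȟ^0 ≅ Z, Ȟ^1 ≅ Z, Ȟ^2 ≅ 0

cover nerve:
  W12={x,h} W16={e,i,j} W23={w,b} W34={r,d} W45={p,q} W56={a}
C dims 6,6; δ0: rk 5, SNF 1^5
Ȟ^0: (6−5)−0=1 ⇒ Z
Ȟ^1: (6−0)−5=1 ⇒ Z
Ȟ^2: (0−0)−0=0 ⇒ 0


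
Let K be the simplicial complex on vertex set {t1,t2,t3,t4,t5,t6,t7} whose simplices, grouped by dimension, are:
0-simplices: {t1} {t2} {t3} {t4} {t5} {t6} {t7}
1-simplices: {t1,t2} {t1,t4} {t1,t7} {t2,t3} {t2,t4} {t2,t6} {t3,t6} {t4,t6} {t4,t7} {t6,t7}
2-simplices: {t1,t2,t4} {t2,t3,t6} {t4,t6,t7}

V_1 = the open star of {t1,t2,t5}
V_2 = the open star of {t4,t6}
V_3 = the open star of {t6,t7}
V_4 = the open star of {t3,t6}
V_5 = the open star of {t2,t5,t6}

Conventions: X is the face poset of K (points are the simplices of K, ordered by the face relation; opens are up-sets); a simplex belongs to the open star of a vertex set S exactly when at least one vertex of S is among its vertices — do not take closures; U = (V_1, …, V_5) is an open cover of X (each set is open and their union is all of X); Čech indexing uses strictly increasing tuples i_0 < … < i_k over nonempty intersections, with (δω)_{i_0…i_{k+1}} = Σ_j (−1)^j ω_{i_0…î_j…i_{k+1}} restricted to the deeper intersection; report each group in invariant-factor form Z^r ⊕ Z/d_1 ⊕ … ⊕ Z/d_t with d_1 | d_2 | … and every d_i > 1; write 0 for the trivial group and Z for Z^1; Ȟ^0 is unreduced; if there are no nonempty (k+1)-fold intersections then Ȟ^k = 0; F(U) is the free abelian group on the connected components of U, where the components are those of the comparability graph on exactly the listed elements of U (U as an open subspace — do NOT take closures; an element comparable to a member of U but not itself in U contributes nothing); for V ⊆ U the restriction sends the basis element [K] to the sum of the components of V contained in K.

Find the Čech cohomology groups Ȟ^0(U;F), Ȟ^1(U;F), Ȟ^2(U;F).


Ȟ^0 ≅ Z^2; Ȟ^1 ≅ Z^2; Ȟ^2 ≅ 0

cover nerve:
  V1={{t1},{t2},{t5},{t1,t2},{t1,t4},{t1,t7},{t2,t3},{t2,t4},{t2,t6},{t1,t2,t4},{t2,t3,t6}} V2={{t4},{t6},{t1,t4},{t2,t4},{t2,t6},{t3,t6},{t4,t6},{t4,t7},{t6,t7},{t1,t2,t4},{t2,t3,t6},{t4,t6,t7}} V3={{t6},{t7},{t1,t7},{t2,t6},{t3,t6},{t4,t6},{t4,t7},{t6,t7},{t2,t3,t6},{t4,t6,t7}} V4={{t3},{t6},{t2,t3},{t2,t6},{t3,t6},{t4,t6},{t6,t7},{t2,t3,t6},{t4,t6,t7}} V5={{t2},{t5},{t6},{t1,t2},{t2,t3},{t2,t4},{t2,t6},{t3,t6},{t4,t6},{t6,t7},{t1,t2,t4},{t2,t3,t6},{t4,t6,t7}}
  V12={{t1,t4},{t2,t4},{t2,t6},{t1,t2,t4},{t2,t3,t6}} V13={{t1,t7},{t2,t6},{t2,t3,t6}} V14={{t2,t3},{t2,t6},{t2,t3,t6}} V15={{t2},{t5},{t1,t2},{t2,t3},{t2,t4},{t2,t6},{t1,t2,t4},{t2,t3,t6}} V23={{t6},{t2,t6},{t3,t6},{t4,t6},{t4,t7},{t6,t7},{t2,t3,t6},{t4,t6,t7}} V24={{t6},{t2,t6},{t3,t6},{t4,t6},{t6,t7},{t2,t3,t6},{t4,t6,t7}} V25={{t6},{t2,t4},{t2,t6},{t3,t6},{t4,t6},{t6,t7},{t1,t2,t4},{t2,t3,t6},{t4,t6,t7}} V34={{t6},{t2,t6},{t3,t6},{t4,t6},{t6,t7},{t2,t3,t6},{t4,t6,t7}} V35={{t6},{t2,t6},{t3,t6},{t4,t6},{t6,t7},{t2,t3,t6},{t4,t6,t7}} V45={{t6},{t2,t3},{t2,t6},{t3,t6},{t4,t6},{t6,t7},{t2,t3,t6},{t4,t6,t7}}
  V123={{t2,t6},{t2,t3,t6}} V124={{t2,t6},{t2,t3,t6}} V125={{t2,t4},{t2,t6},{t1,t2,t4},{t2,t3,t6}} V134={{t2,t6},{t2,t3,t6}} V135={{t2,t6},{t2,t3,t6}} V145={{t2,t3},{t2,t6},{t2,t3,t6}} V234={{t6},{t2,t6},{t3,t6},{t4,t6},{t6,t7},{t2,t3,t6},{t4,t6,t7}} V235={{t6},{t2,t6},{t3,t6},{t4,t6},{t6,t7},{t2,t3,t6},{t4,t6,t7}} V245={{t6},{t2,t6},{t3,t6},{t4,t6},{t6,t7},{t2,t3,t6},{t4,t6,t7}} V345={{t6},{t2,t6},{t3,t6},{t4,t6},{t6,t7},{t2,t3,t6},{t4,t6,t7}}
  V1234={{t2,t6},{t2,t3,t6}} V1235={{t2,t6},{t2,t3,t6}} V1245={{t2,t6},{t2,t3,t6}} V1345={{t2,t6},{t2,t3,t6}} V2345={{t6},{t2,t6},{t3,t6},{t4,t6},{t6,t7},{t2,t3,t6},{t4,t6,t7}}
  V12345={{t2,t6},{t2,t3,t6}}
components per intersection:
  V1: {{t1},{t2},{t1,t2},{t1,t4},{t1,t7},{t2,t3},{t2,t4},{t2,t6},{t1,t2,t4},{t2,t3,t6}} {{t5}}
  V2: {{t4},{t6},{t1,t4},{t2,t4},{t2,t6},{t3,t6},{t4,t6},{t4,t7},{t6,t7},{t1,t2,t4},{t2,t3,t6},{t4,t6,t7}}
  V3: {{t6},{t7},{t1,t7},{t2,t6},{t3,t6},{t4,t6},{t4,t7},{t6,t7},{t2,t3,t6},{t4,t6,t7}}
  V4: {{t3},{t6},{t2,t3},{t2,t6},{t3,t6},{t4,t6},{t6,t7},{t2,t3,t6},{t4,t6,t7}}
  V5: {{t2},{t6},{t1,t2},{t2,t3},{t2,t4},{t2,t6},{t3,t6},{t4,t6},{t6,t7},{t1,t2,t4},{t2,t3,t6},{t4,t6,t7}} {{t5}}
  V12: {{t1,t4},{t2,t4},{t1,t2,t4}} {{t2,t6},{t2,t3,t6}}
  V13: {{t1,t7}} {{t2,t6},{t2,t3,t6}}
  V14: {{t2,t3},{t2,t6},{t2,t3,t6}}
  V15: {{t2},{t1,t2},{t2,t3},{t2,t4},{t2,t6},{t1,t2,t4},{t2,t3,t6}} {{t5}}
  V23: {{t6},{t2,t6},{t3,t6},{t4,t6},{t4,t7},{t6,t7},{t2,t3,t6},{t4,t6,t7}}
  V24: {{t6},{t2,t6},{t3,t6},{t4,t6},{t6,t7},{t2,t3,t6},{t4,t6,t7}}
  V25: {{t6},{t2,t6},{t3,t6},{t4,t6},{t6,t7},{t2,t3,t6},{t4,t6,t7}} {{t2,t4},{t1,t2,t4}}
  V34: {{t6},{t2,t6},{t3,t6},{t4,t6},{t6,t7},{t2,t3,t6},{t4,t6,t7}}
  V35: {{t6},{t2,t6},{t3,t6},{t4,t6},{t6,t7},{t2,t3,t6},{t4,t6,t7}}
  V45: {{t6},{t2,t3},{t2,t6},{t3,t6},{t4,t6},{t6,t7},{t2,t3,t6},{t4,t6,t7}}
  V123: {{t2,t6},{t2,t3,t6}}
  V124: {{t2,t6},{t2,t3,t6}}
  V125: {{t2,t4},{t1,t2,t4}} {{t2,t6},{t2,t3,t6}}
  V134: {{t2,t6},{t2,t3,t6}}
  V135: {{t2,t6},{t2,t3,t6}}
  V145: {{t2,t3},{t2,t6},{t2,t3,t6}}
  V234: {{t6},{t2,t6},{t3,t6},{t4,t6},{t6,t7},{t2,t3,t6},{t4,t6,t7}}
  V235: {{t6},{t2,t6},{t3,t6},{t4,t6},{t6,t7},{t2,t3,t6},{t4,t6,t7}}
  V245: {{t6},{t2,t6},{t3,t6},{t4,t6},{t6,t7},{t2,t3,t6},{t4,t6,t7}}
  V345: {{t6},{t2,t6},{t3,t6},{t4,t6},{t6,t7},{t2,t3,t6},{t4,t6,t7}}
  V1234: {{t2,t6},{t2,t3,t6}}
  V1235: {{t2,t6},{t2,t3,t6}}
  V1245: {{t2,t6},{t2,t3,t6}}
  V1345: {{t2,t6},{t2,t3,t6}}
  V2345: {{t6},{t2,t6},{t3,t6},{t4,t6},{t6,t7},{t2,t3,t6},{t4,t6,t7}}
  V12345: {{t2,t6},{t2,t3,t6}}
C dims 7,14,11,5; δ0: rk 5, SNF 1^5; δ1: rk 7, SNF 1^7; δ2: rk 4, SNF 1^4
Ȟ^0: (7−5)−0=2 ⇒ Z^2
Ȟ^1: (14−7)−5=2 ⇒ Z^2
Ȟ^2: (11−4)−7=0 ⇒ 0


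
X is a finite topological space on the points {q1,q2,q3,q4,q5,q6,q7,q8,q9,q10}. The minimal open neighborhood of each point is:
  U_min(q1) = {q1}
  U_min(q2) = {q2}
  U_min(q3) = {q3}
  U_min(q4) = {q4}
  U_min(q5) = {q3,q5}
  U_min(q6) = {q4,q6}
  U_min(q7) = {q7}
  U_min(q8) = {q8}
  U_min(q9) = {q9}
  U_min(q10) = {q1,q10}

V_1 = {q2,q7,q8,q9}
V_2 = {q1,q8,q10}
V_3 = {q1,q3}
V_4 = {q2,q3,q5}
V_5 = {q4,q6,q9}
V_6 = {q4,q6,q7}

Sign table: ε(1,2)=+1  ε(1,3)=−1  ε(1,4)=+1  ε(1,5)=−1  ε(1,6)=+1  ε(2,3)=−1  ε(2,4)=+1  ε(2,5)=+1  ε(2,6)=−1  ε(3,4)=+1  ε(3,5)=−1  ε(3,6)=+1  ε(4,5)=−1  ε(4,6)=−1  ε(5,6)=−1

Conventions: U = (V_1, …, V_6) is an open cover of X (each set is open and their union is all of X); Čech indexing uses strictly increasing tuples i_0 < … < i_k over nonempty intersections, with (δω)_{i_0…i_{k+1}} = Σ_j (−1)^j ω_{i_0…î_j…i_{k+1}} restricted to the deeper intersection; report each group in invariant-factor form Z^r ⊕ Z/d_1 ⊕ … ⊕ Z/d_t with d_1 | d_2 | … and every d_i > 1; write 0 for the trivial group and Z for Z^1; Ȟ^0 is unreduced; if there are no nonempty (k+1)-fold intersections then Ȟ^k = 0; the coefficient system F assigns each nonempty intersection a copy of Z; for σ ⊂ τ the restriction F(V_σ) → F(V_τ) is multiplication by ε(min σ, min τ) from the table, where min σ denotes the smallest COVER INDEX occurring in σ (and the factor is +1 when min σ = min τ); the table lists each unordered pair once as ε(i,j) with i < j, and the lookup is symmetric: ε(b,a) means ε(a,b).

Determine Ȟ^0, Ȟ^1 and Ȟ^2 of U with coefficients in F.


Ȟ^0 = 0; Ȟ^1 = Z ⊕ Z/2; Ȟ^2 = 0

cover nerve:
  V12={q8} V14={q2} V15={q9} V16={q7} V23={q1} V34={q3} V56={q4,q6}
C dims 6,7; δ0: rk 6, SNF 1^5·2
Ȟ^0: (6−6)−0=0 ⇒ 0
Ȟ^1: (7−0)−6=1 plus torsion [2] ⇒ Z ⊕ Z/2
Ȟ^2: (0−0)−0=0 ⇒ 0


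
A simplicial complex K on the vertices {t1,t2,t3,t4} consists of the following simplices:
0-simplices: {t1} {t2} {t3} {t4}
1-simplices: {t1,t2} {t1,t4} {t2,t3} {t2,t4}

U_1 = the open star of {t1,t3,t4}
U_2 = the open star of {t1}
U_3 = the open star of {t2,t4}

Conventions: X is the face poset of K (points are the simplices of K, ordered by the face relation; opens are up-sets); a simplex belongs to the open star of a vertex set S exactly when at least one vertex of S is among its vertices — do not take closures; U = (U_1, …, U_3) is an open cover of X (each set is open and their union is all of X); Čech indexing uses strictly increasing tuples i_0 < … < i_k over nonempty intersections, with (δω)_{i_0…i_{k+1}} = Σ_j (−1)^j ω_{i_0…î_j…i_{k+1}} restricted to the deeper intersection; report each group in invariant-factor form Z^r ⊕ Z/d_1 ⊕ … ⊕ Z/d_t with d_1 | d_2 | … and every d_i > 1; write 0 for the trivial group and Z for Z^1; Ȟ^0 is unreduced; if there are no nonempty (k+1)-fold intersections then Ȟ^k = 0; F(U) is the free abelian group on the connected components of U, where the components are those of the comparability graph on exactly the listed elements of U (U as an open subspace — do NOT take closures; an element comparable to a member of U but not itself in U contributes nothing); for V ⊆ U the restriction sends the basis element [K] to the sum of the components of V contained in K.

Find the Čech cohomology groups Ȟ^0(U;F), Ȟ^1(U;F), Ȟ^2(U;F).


cover nerve:
  U1={{t1},{t3},{t4},{t1,t2},{t1,t4},{t2,t3},{t2,t4}} U2={{t1},{t1,t2},{t1,t4}} U3={{t2},{t4},{t1,t2},{t1,t4},{t2,t3},{t2,t4}}
  U12={{t1},{t1,t2},{t1,t4}} U13={{t4},{t1,t2},{t1,t4},{t2,t3},{t2,t4}} U23={{t1,t2},{t1,t4}}
  U123={{t1,t2},{t1,t4}}
components per intersection:
  U1: {{t1},{t4},{t1,t2},{t1,t4},{t2,t4}} {{t3},{t2,t3}}
  U2: {{t1},{t1,t2},{t1,t4}}
  U3: {{t2},{t4},{t1,t2},{t1,t4},{t2,t3},{t2,t4}}
  U12: {{t1},{t1,t2},{t1,t4}}
  U13: {{t4},{t1,t4},{t2,t4}} {{t1,t2}} {{t2,t3}}
  U23: {{t1,t2}} {{t1,t4}}
  U123: {{t1,t2}} {{t1,t4}}
C dims 4,6,2; δ0: rk 3, SNF 1^3; δ1: rk 2, SNF 1^2
Ȟ^0: (4−3)−0=1 ⇒ Z
Ȟ^1: (6−2)−3=1 ⇒ Z
Ȟ^2: (2−0)−2=0 ⇒ 0

Ȟ^0 ≅ Z, Ȟ^1 ≅ Z and Ȟ^2 ≅ 0


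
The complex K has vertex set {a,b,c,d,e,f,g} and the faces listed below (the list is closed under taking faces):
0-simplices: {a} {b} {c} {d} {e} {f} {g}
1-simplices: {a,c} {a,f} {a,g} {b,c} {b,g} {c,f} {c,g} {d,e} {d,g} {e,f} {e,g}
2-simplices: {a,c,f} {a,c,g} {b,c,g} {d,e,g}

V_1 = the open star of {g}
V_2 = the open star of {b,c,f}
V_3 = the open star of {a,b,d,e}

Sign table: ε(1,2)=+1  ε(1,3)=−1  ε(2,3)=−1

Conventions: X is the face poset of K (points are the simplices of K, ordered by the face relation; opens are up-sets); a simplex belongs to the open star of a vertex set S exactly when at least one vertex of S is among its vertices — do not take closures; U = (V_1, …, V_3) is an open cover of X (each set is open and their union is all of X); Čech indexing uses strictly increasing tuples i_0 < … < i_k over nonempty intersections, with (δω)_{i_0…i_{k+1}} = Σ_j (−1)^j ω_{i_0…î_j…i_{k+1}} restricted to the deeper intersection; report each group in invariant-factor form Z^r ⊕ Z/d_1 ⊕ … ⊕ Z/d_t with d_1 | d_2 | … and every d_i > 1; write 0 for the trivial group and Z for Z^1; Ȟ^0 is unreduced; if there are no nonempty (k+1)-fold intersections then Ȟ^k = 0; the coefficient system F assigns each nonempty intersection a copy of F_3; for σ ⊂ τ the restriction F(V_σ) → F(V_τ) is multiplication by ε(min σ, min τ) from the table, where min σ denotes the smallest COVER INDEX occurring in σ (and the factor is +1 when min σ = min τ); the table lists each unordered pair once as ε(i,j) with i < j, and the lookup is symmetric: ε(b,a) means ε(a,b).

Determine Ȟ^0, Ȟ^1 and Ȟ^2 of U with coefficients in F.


nerve simplices:
  V1={{g},{a,g},{b,g},{c,g},{d,g},{e,g},{a,c,g},{b,c,g},{d,e,g}} V2={{b},{c},{f},{a,c},{a,f},{b,c},{b,g},{c,f},{c,g},{e,f},{a,c,f},{a,c,g},{b,c,g}} V3={{a},{b},{d},{e},{a,c},{a,f},{a,g},{b,c},{b,g},{d,e},{d,g},{e,f},{e,g},{a,c,f},{a,c,g},{b,c,g},{d,e,g}}
  V12={{b,g},{c,g},{a,c,g},{b,c,g}} V13={{a,g},{b,g},{d,g},{e,g},{a,c,g},{b,c,g},{d,e,g}} V23={{b},{a,c},{a,f},{b,c},{b,g},{e,f},{a,c,f},{a,c,g},{b,c,g}}
  V123={{b,g},{a,c,g},{b,c,g}}
C dims 3,3,1; δ0: rk_F3 2; δ1: rk_F3 1
degree 0: 3−2−0 = 1 → Ȟ^0 ≅ Z/3
degree 1: 3−1−2 = 0 → Ȟ^1 ≅ 0
degree 2: 1−0−1 = 0 → Ȟ^2 ≅ 0

Ȟ^0(U;F) ≅ Z/3; Ȟ^1(U;F) ≅ 0; Ȟ^2(U;F) ≅ 0


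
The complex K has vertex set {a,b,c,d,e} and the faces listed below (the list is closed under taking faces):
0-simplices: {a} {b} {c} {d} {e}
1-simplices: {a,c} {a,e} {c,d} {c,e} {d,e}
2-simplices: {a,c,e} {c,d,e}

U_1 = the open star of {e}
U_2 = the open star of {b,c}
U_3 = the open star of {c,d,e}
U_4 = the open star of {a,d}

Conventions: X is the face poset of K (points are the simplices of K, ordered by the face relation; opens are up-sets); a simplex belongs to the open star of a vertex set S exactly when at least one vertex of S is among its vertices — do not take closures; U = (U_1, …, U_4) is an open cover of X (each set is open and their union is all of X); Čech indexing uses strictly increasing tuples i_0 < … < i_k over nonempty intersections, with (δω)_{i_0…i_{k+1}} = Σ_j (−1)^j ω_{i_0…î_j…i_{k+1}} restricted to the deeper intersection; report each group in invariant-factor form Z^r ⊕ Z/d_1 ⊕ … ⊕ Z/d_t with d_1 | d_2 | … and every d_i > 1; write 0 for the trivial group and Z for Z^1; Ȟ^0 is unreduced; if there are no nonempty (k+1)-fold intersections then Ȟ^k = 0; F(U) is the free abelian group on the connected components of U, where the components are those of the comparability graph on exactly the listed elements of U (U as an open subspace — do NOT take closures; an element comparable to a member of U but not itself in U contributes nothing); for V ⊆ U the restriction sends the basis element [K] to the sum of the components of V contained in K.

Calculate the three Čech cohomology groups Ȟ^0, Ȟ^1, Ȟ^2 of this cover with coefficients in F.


Ȟ^0(U;F) ≅ Z^2,  Ȟ^1(U;F) ≅ 0,  Ȟ^2(U;F) ≅ 0

nonempty intersections:
  U1={{e},{a,e},{c,e},{d,e},{a,c,e},{c,d,e}} U2={{b},{c},{a,c},{c,d},{c,e},{a,c,e},{c,d,e}} U3={{c},{d},{e},{a,c},{a,e},{c,d},{c,e},{d,e},{a,c,e},{c,d,e}} U4={{a},{d},{a,c},{a,e},{c,d},{d,e},{a,c,e},{c,d,e}}
  U12={{c,e},{a,c,e},{c,d,e}} U13={{e},{a,e},{c,e},{d,e},{a,c,e},{c,d,e}} U14={{a,e},{d,e},{a,c,e},{c,d,e}} U23={{c},{a,c},{c,d},{c,e},{a,c,e},{c,d,e}} U24={{a,c},{c,d},{a,c,e},{c,d,e}} U34={{d},{a,c},{a,e},{c,d},{d,e},{a,c,e},{c,d,e}}
  U123={{c,e},{a,c,e},{c,d,e}} U124={{a,c,e},{c,d,e}} U134={{a,e},{d,e},{a,c,e},{c,d,e}} U234={{a,c},{c,d},{a,c,e},{c,d,e}}
  U1234={{a,c,e},{c,d,e}}
components per intersection:
  U1: {{e},{a,e},{c,e},{d,e},{a,c,e},{c,d,e}}
  U2: {{b}} {{c},{a,c},{c,d},{c,e},{a,c,e},{c,d,e}}
  U3: {{c},{d},{e},{a,c},{a,e},{c,d},{c,e},{d,e},{a,c,e},{c,d,e}}
  U4: {{a},{a,c},{a,e},{a,c,e}} {{d},{c,d},{d,e},{c,d,e}}
  U12: {{c,e},{a,c,e},{c,d,e}}
  U13: {{e},{a,e},{c,e},{d,e},{a,c,e},{c,d,e}}
  U14: {{a,e},{a,c,e}} {{d,e},{c,d,e}}
  U23: {{c},{a,c},{c,d},{c,e},{a,c,e},{c,d,e}}
  U24: {{a,c},{a,c,e}} {{c,d},{c,d,e}}
  U34: {{d},{c,d},{d,e},{c,d,e}} {{a,c},{a,e},{a,c,e}}
  U123: {{c,e},{a,c,e},{c,d,e}}
  U124: {{a,c,e}} {{c,d,e}}
  U134: {{a,e},{a,c,e}} {{d,e},{c,d,e}}
  U234: {{a,c},{a,c,e}} {{c,d},{c,d,e}}
  U1234: {{a,c,e}} {{c,d,e}}
C dims 6,9,7,2; δ0: rk 4, SNF 1^4; δ1: rk 5, SNF 1^5; δ2: rk 2, SNF 1^2
Ȟ^0: (6−4)−0=2 ⇒ Z^2
Ȟ^1: (9−5)−4=0 ⇒ 0
Ȟ^2: (7−2)−5=0 ⇒ 0


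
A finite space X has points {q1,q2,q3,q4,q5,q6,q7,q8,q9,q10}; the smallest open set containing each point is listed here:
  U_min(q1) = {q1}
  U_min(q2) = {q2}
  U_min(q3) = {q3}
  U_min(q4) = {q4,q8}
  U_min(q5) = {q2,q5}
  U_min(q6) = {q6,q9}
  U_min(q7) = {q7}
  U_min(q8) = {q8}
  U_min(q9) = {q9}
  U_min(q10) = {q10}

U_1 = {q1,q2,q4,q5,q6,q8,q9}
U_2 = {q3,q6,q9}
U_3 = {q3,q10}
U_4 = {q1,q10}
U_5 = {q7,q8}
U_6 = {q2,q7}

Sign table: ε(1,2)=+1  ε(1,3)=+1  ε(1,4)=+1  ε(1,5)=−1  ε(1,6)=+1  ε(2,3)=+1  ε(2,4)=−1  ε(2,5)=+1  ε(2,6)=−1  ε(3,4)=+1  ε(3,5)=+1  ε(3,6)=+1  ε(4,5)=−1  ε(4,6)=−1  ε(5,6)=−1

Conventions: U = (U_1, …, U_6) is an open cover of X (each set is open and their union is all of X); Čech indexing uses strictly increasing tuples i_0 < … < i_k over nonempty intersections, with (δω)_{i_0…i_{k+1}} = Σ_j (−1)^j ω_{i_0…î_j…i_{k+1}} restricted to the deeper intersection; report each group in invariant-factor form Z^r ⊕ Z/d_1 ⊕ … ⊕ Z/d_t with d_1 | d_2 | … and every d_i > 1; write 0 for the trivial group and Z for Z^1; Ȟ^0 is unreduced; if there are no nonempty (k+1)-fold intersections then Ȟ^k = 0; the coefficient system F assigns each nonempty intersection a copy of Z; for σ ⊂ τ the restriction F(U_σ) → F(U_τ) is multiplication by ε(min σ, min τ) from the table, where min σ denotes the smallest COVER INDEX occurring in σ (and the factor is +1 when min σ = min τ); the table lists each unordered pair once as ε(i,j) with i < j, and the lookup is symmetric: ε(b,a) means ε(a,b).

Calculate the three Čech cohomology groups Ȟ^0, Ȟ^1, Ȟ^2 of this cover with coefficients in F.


Ȟ^0 = Z, Ȟ^1 = Z^2, Ȟ^2 = 0

nerve simplices:
  U12={q6,q9} U14={q1} U15={q8} U16={q2} U23={q3} U34={q10} U56={q7}
C dims 6,7; δ0: rk 5, SNF 1^5
degree 0: 6−5−0 = 1 → Ȟ^0 ≅ Z
degree 1: 7−0−5 = 2 → Ȟ^1 ≅ Z^2
degree 2: 0−0−0 = 0 → Ȟ^2 ≅ 0


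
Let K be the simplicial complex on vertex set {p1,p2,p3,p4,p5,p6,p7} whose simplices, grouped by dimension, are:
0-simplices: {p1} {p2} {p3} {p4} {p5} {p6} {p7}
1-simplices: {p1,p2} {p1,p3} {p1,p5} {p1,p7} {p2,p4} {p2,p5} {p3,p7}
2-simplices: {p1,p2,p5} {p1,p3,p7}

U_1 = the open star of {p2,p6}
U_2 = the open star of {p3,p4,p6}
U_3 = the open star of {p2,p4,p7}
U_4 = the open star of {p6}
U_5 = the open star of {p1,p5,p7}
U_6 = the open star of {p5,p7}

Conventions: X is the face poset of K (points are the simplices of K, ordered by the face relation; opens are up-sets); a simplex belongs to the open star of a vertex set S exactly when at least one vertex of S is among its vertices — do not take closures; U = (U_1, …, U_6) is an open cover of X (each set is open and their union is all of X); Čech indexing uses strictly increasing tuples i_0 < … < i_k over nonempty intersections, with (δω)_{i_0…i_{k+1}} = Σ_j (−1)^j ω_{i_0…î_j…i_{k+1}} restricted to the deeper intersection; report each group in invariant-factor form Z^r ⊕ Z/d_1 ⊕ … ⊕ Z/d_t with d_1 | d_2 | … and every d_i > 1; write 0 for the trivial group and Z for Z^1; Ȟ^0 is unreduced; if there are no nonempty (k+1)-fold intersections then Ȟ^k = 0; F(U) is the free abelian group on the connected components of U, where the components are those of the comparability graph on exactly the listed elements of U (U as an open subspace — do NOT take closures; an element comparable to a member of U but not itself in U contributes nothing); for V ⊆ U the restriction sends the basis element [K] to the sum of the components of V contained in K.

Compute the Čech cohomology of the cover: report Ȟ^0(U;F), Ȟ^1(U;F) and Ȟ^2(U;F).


Ȟ^0 ≅ Z^2; Ȟ^1 ≅ 0; Ȟ^2 ≅ 0

cover nerve:
  U1={{p2},{p6},{p1,p2},{p2,p4},{p2,p5},{p1,p2,p5}} U2={{p3},{p4},{p6},{p1,p3},{p2,p4},{p3,p7},{p1,p3,p7}} U3={{p2},{p4},{p7},{p1,p2},{p1,p7},{p2,p4},{p2,p5},{p3,p7},{p1,p2,p5},{p1,p3,p7}} U4={{p6}} U5={{p1},{p5},{p7},{p1,p2},{p1,p3},{p1,p5},{p1,p7},{p2,p5},{p3,p7},{p1,p2,p5},{p1,p3,p7}} U6={{p5},{p7},{p1,p5},{p1,p7},{p2,p5},{p3,p7},{p1,p2,p5},{p1,p3,p7}}
  U12={{p6},{p2,p4}} U13={{p2},{p1,p2},{p2,p4},{p2,p5},{p1,p2,p5}} U14={{p6}} U15={{p1,p2},{p2,p5},{p1,p2,p5}} U16={{p2,p5},{p1,p2,p5}} U23={{p4},{p2,p4},{p3,p7},{p1,p3,p7}} U24={{p6}} U25={{p1,p3},{p3,p7},{p1,p3,p7}} U26={{p3,p7},{p1,p3,p7}} U35={{p7},{p1,p2},{p1,p7},{p2,p5},{p3,p7},{p1,p2,p5},{p1,p3,p7}} U36={{p7},{p1,p7},{p2,p5},{p3,p7},{p1,p2,p5},{p1,p3,p7}} U56={{p5},{p7},{p1,p5},{p1,p7},{p2,p5},{p3,p7},{p1,p2,p5},{p1,p3,p7}}
  U123={{p2,p4}} U124={{p6}} U135={{p1,p2},{p2,p5},{p1,p2,p5}} U136={{p2,p5},{p1,p2,p5}} U156={{p2,p5},{p1,p2,p5}} U235={{p3,p7},{p1,p3,p7}} U236={{p3,p7},{p1,p3,p7}} U256={{p3,p7},{p1,p3,p7}} U356={{p7},{p1,p7},{p2,p5},{p3,p7},{p1,p2,p5},{p1,p3,p7}}
  U1356={{p2,p5},{p1,p2,p5}} U2356={{p3,p7},{p1,p3,p7}}
components per intersection:
  U1: {{p2},{p1,p2},{p2,p4},{p2,p5},{p1,p2,p5}} {{p6}}
  U2: {{p3},{p1,p3},{p3,p7},{p1,p3,p7}} {{p4},{p2,p4}} {{p6}}
  U3: {{p2},{p4},{p1,p2},{p2,p4},{p2,p5},{p1,p2,p5}} {{p7},{p1,p7},{p3,p7},{p1,p3,p7}}
  U4: {{p6}}
  U5: {{p1},{p5},{p7},{p1,p2},{p1,p3},{p1,p5},{p1,p7},{p2,p5},{p3,p7},{p1,p2,p5},{p1,p3,p7}}
  U6: {{p5},{p1,p5},{p2,p5},{p1,p2,p5}} {{p7},{p1,p7},{p3,p7},{p1,p3,p7}}
  U12: {{p6}} {{p2,p4}}
  U13: {{p2},{p1,p2},{p2,p4},{p2,p5},{p1,p2,p5}}
  U14: {{p6}}
  U15: {{p1,p2},{p2,p5},{p1,p2,p5}}
  U16: {{p2,p5},{p1,p2,p5}}
  U23: {{p4},{p2,p4}} {{p3,p7},{p1,p3,p7}}
  U24: {{p6}}
  U25: {{p1,p3},{p3,p7},{p1,p3,p7}}
  U26: {{p3,p7},{p1,p3,p7}}
  U35: {{p7},{p1,p7},{p3,p7},{p1,p3,p7}} {{p1,p2},{p2,p5},{p1,p2,p5}}
  U36: {{p7},{p1,p7},{p3,p7},{p1,p3,p7}} {{p2,p5},{p1,p2,p5}}
  U56: {{p5},{p1,p5},{p2,p5},{p1,p2,p5}} {{p7},{p1,p7},{p3,p7},{p1,p3,p7}}
  U123: {{p2,p4}}
  U124: {{p6}}
  U135: {{p1,p2},{p2,p5},{p1,p2,p5}}
  U136: {{p2,p5},{p1,p2,p5}}
  U156: {{p2,p5},{p1,p2,p5}}
  U235: {{p3,p7},{p1,p3,p7}}
  U236: {{p3,p7},{p1,p3,p7}}
  U256: {{p3,p7},{p1,p3,p7}}
  U356: {{p7},{p1,p7},{p3,p7},{p1,p3,p7}} {{p2,p5},{p1,p2,p5}}
  U1356: {{p2,p5},{p1,p2,p5}}
  U2356: {{p3,p7},{p1,p3,p7}}
C dims 11,17,10,2; δ0: rk 9, SNF 1^9; δ1: rk 8, SNF 1^8; δ2: rk 2, SNF 1^2
Ȟ^0: (11−9)−0=2 ⇒ Z^2
Ȟ^1: (17−8)−9=0 ⇒ 0
Ȟ^2: (10−2)−8=0 ⇒ 0


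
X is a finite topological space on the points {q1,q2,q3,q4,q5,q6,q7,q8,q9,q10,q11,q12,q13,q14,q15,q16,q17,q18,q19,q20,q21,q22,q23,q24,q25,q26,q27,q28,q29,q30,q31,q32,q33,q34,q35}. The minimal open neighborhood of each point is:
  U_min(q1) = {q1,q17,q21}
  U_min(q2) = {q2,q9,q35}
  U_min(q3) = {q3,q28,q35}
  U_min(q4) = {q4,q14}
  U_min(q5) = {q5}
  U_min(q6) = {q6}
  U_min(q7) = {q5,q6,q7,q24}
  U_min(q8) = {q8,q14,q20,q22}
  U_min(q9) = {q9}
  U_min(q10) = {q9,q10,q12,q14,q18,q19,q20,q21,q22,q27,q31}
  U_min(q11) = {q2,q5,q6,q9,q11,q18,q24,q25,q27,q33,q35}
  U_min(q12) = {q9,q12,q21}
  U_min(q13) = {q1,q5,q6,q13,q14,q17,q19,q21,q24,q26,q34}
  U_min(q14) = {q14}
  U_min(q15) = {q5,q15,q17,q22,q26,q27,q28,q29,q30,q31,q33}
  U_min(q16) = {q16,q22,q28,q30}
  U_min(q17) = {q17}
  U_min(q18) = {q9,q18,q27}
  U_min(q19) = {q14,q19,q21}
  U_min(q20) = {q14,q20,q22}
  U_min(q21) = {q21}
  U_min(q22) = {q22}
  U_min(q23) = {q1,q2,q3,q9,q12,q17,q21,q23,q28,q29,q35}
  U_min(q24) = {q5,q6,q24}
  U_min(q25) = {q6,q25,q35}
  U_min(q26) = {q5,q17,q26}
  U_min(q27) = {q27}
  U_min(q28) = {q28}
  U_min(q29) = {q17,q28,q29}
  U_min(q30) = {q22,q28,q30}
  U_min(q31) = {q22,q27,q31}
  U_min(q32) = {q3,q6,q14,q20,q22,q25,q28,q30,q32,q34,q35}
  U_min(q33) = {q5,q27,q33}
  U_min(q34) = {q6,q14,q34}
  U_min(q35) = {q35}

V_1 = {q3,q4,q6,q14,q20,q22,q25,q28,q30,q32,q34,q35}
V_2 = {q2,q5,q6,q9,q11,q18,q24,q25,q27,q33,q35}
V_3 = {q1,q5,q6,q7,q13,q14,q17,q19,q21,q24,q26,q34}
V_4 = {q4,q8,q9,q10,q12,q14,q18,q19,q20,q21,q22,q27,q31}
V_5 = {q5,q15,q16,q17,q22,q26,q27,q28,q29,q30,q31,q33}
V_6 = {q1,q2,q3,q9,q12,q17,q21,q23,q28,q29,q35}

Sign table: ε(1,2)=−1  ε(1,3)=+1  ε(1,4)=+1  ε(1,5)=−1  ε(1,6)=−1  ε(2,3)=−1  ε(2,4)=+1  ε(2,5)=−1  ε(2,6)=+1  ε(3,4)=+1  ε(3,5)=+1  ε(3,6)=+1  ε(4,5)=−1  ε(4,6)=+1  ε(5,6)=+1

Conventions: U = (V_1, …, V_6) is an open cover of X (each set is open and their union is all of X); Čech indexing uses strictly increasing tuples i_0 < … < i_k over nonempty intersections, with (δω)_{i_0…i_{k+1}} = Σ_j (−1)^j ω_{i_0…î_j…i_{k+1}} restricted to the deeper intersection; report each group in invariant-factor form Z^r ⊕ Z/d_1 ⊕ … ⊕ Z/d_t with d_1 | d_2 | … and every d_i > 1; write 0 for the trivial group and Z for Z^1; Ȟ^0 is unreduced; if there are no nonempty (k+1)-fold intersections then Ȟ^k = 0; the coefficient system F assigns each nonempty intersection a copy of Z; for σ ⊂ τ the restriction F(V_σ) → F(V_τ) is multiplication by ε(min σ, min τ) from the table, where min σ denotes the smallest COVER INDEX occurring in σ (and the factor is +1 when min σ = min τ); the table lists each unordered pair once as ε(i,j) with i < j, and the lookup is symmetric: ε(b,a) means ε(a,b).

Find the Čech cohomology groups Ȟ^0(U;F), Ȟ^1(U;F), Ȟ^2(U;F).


Ȟ^0(U;F) ≅ 0,  Ȟ^1(U;F) ≅ Z/2,  Ȟ^2(U;F) ≅ Z

nerve of the cover:
  V12={q6,q25,q35} V13={q6,q14,q34} V14={q4,q14,q20,q22} V15={q22,q28,q30} V16={q3,q28,q35} V23={q5,q6,q24} V24={q9,q18,q27} V25={q5,q27,q33} V26={q2,q9,q35} V34={q14,q19,q21} V35={q5,q17,q26} V36={q1,q17,q21} V45={q22,q27,q31} V46={q9,q12,q21} V56={q17,q28,q29}
  V123={q6} V126={q35} V134={q14} V145={q22} V156={q28} V235={q5} V245={q27} V246={q9} V346={q21} V356={q17}
C dims 6,15,10; δ0: rk 6, SNF 1^5·2; δ1: rk 9, SNF 1^9
Ȟ^0 = (6 − 6) − 0 = 0, so Ȟ^0 ≅ 0
Ȟ^1 = (15 − 9) − 6 = 0 plus torsion [2], so Ȟ^1 ≅ Z/2
Ȟ^2 = (10 − 0) − 9 = 1, so Ȟ^2 ≅ Z


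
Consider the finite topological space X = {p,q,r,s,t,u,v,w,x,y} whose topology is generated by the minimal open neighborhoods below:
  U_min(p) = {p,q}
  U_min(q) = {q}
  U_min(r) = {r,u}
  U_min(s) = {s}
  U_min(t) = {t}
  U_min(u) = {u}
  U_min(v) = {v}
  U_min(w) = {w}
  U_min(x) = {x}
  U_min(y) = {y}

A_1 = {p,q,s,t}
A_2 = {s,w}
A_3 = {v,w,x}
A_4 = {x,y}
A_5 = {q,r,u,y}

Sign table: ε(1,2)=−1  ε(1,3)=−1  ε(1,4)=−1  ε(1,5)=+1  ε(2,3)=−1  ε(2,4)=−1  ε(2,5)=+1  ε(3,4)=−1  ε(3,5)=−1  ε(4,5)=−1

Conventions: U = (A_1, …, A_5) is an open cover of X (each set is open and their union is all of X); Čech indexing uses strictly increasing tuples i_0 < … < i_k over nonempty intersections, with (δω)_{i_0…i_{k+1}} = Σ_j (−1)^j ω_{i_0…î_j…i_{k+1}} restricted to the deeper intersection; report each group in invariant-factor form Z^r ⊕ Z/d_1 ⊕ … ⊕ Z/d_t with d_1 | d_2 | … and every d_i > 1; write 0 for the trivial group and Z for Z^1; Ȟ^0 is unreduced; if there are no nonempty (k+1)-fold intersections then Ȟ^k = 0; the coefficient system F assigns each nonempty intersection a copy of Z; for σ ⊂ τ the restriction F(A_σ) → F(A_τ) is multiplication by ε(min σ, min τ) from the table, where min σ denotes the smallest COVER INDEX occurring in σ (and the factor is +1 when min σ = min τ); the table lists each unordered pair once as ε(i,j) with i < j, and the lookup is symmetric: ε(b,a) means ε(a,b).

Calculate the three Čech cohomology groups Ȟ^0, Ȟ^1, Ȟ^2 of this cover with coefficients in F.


nerve of the cover:
  A12={s} A15={q} A23={w} A34={x} A45={y}
C dims 5,5; δ0: rk 4, SNF 1^4
Ȟ^0 = (5 − 4) − 0 = 1, so Ȟ^0 ≅ Z
Ȟ^1 = (5 − 0) − 4 = 1, so Ȟ^1 ≅ Z
Ȟ^2 = (0 − 0) − 0 = 0, so Ȟ^2 ≅ 0

Ȟ^0 = Z,  Ȟ^1 = Z,  Ȟ^2 = 0


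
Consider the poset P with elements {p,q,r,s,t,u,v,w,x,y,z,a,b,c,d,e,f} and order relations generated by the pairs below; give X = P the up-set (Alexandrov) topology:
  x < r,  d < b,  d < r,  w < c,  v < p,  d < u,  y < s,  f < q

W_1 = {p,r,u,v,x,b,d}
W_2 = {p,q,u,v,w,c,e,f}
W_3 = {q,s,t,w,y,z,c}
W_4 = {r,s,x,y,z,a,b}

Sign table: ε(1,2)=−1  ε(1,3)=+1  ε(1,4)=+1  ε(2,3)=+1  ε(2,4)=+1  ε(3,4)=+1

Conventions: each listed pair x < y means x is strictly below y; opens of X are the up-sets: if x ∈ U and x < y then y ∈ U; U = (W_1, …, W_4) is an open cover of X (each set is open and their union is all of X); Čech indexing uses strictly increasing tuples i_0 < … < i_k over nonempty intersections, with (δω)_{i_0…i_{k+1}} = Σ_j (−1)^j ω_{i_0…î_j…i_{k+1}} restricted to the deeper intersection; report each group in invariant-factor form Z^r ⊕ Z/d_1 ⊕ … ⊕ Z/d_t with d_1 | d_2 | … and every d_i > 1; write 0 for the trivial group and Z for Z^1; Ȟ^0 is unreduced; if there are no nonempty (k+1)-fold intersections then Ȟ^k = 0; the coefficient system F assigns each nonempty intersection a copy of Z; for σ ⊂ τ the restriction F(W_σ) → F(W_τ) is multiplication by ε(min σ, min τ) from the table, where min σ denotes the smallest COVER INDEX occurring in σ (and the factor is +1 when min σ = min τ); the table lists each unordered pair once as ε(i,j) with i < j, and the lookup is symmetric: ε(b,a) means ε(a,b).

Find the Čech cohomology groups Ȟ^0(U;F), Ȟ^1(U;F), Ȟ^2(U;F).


Ȟ^0 ≅ 0,  Ȟ^1 ≅ Z/2,  Ȟ^2 ≅ 0

intersection data:
  W12={p,u,v} W14={r,x,b} W23={q,w,c} W34={s,y,z}
C dims 4,4; δ0: rk 4, SNF 1^3·2
Ȟ^0 = (4 − 4) − 0 = 0, so Ȟ^0 ≅ 0
Ȟ^1 = (4 − 0) − 4 = 0 plus torsion [2], so Ȟ^1 ≅ Z/2
Ȟ^2 = (0 − 0) − 0 = 0, so Ȟ^2 ≅ 0


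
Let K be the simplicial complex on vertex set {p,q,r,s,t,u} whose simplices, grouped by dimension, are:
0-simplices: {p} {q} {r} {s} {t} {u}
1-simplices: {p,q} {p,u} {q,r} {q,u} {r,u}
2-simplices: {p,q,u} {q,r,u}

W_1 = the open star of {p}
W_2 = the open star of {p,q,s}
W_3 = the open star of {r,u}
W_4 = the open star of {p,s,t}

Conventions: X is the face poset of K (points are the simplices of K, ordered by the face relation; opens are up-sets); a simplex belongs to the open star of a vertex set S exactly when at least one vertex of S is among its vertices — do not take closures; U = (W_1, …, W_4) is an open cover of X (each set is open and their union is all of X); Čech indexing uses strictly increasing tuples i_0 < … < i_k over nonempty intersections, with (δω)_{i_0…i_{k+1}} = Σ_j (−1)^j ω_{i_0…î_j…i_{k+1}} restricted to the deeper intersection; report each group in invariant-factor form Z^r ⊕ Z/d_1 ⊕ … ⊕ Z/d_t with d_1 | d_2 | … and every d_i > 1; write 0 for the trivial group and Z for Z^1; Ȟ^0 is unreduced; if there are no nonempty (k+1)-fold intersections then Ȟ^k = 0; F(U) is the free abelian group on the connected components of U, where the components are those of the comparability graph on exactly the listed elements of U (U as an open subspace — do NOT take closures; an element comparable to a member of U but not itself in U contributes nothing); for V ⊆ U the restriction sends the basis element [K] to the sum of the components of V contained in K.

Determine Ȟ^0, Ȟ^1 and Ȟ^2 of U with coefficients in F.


nonempty intersections:
  W1={{p},{p,q},{p,u},{p,q,u}} W2={{p},{q},{s},{p,q},{p,u},{q,r},{q,u},{p,q,u},{q,r,u}} W3={{r},{u},{p,u},{q,r},{q,u},{r,u},{p,q,u},{q,r,u}} W4={{p},{s},{t},{p,q},{p,u},{p,q,u}}
  W12={{p},{p,q},{p,u},{p,q,u}} W13={{p,u},{p,q,u}} W14={{p},{p,q},{p,u},{p,q,u}} W23={{p,u},{q,r},{q,u},{p,q,u},{q,r,u}} W24={{p},{s},{p,q},{p,u},{p,q,u}} W34={{p,u},{p,q,u}}
  W123={{p,u},{p,q,u}} W124={{p},{p,q},{p,u},{p,q,u}} W134={{p,u},{p,q,u}} W234={{p,u},{p,q,u}}
  W1234={{p,u},{p,q,u}}
components per intersection:
  W1: {{p},{p,q},{p,u},{p,q,u}}
  W2: {{p},{q},{p,q},{p,u},{q,r},{q,u},{p,q,u},{q,r,u}} {{s}}
  W3: {{r},{u},{p,u},{q,r},{q,u},{r,u},{p,q,u},{q,r,u}}
  W4: {{p},{p,q},{p,u},{p,q,u}} {{s}} {{t}}
  W12: {{p},{p,q},{p,u},{p,q,u}}
  W13: {{p,u},{p,q,u}}
  W14: {{p},{p,q},{p,u},{p,q,u}}
  W23: {{p,u},{q,r},{q,u},{p,q,u},{q,r,u}}
  W24: {{p},{p,q},{p,u},{p,q,u}} {{s}}
  W34: {{p,u},{p,q,u}}
  W123: {{p,u},{p,q,u}}
  W124: {{p},{p,q},{p,u},{p,q,u}}
  W134: {{p,u},{p,q,u}}
  W234: {{p,u},{p,q,u}}
  W1234: {{p,u},{p,q,u}}
C dims 7,7,4,1; δ0: rk 4, SNF 1^4; δ1: rk 3, SNF 1^3; δ2: rk 1, SNF 1^1
Ȟ^0: (7−4)−0=3 ⇒ Z^3
Ȟ^1: (7−3)−4=0 ⇒ 0
Ȟ^2: (4−1)−3=0 ⇒ 0

Ȟ^0 = Z^3; Ȟ^1 = 0; Ȟ^2 = 0


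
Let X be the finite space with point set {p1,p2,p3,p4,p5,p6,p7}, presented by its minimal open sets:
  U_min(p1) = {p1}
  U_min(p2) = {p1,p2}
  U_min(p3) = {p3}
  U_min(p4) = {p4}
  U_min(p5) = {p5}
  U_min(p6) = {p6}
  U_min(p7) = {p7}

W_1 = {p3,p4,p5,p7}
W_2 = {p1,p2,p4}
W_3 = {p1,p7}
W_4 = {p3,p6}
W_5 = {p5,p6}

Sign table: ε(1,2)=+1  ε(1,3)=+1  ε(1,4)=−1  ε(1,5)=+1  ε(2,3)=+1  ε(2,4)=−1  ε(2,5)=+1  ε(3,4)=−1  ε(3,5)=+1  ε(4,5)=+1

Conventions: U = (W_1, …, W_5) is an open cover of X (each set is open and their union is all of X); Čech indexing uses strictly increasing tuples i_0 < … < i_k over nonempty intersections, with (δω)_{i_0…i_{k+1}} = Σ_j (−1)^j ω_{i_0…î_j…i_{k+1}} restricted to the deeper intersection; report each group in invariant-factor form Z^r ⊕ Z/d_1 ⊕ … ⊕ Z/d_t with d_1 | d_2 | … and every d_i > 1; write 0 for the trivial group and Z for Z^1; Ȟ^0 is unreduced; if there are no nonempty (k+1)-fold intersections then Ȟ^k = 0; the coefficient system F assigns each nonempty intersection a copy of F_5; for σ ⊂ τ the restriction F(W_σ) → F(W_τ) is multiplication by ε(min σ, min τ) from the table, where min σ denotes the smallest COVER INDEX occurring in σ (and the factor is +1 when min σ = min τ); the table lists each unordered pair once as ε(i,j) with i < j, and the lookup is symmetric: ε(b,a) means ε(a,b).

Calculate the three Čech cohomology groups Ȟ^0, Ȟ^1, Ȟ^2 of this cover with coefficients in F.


Ȟ^0 ≅ 0; Ȟ^1 ≅ Z/5; Ȟ^2 ≅ 0

nonempty overlaps:
  W12={p4} W13={p7} W14={p3} W15={p5} W23={p1} W45={p6}
C dims 5,6; δ0: rk_F5 5
degree 0: 5−5−0 = 0 → Ȟ^0 ≅ 0
degree 1: 6−0−5 = 1 → Ȟ^1 ≅ Z/5
degree 2: 0−0−0 = 0 → Ȟ^2 ≅ 0
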